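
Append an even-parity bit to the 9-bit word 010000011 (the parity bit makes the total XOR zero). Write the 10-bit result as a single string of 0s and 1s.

0100000111

XOR of the 9 data bits: 0⊕1⊕0⊕0⊕0⊕0⊕0⊕1⊕1 = 1
Parity bit = 1 (so all 10 bits XOR to 0).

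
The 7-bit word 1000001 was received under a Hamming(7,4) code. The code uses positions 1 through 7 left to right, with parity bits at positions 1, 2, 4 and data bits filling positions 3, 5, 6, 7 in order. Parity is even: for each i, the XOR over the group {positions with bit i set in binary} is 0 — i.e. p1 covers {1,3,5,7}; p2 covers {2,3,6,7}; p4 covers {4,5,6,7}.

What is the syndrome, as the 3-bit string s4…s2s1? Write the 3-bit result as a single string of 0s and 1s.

s1 (pos 1,3,5,7): 1⊕0⊕0⊕1 = 0
s2 (pos 2,3,6,7): 0⊕0⊕0⊕1 = 1
s4 (pos 4,5,6,7): 0⊕0⊕0⊕1 = 1
Syndrome s4…s1 = 110 → error at position 6.

110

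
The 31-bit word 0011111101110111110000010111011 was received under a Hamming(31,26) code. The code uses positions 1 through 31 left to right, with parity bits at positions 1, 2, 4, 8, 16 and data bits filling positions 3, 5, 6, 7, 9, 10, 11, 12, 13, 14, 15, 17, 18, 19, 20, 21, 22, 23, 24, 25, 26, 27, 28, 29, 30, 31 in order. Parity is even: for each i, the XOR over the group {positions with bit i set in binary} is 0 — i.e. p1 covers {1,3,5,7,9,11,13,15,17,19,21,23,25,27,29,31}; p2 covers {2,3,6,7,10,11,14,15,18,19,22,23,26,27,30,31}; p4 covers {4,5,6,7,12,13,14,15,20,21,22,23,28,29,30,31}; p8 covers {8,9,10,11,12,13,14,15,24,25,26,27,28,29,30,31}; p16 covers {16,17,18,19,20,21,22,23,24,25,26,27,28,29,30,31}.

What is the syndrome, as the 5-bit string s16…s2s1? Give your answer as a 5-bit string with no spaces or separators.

10000

s1 (pos 1,3,5,7,9,11,13,15,17,19,21,23,25,27,29,31): 0⊕1⊕1⊕1⊕0⊕1⊕0⊕1⊕1⊕0⊕0⊕0⊕0⊕1⊕0⊕1 = 0
s2 (pos 2,3,6,7,10,11,14,15,18,19,22,23,26,27,30,31): 0⊕1⊕1⊕1⊕1⊕1⊕1⊕1⊕1⊕0⊕0⊕0⊕1⊕1⊕1⊕1 = 0
s4 (pos 4,5,6,7,12,13,14,15,20,21,22,23,28,29,30,31): 1⊕1⊕1⊕1⊕1⊕0⊕1⊕1⊕0⊕0⊕0⊕0⊕1⊕0⊕1⊕1 = 0
s8 (pos 8,9,10,11,12,13,14,15,24,25,26,27,28,29,30,31): 1⊕0⊕1⊕1⊕1⊕0⊕1⊕1⊕1⊕0⊕1⊕1⊕1⊕0⊕1⊕1 = 0
s16 (pos 16,17,18,19,20,21,22,23,24,25,26,27,28,29,30,31): 1⊕1⊕1⊕0⊕0⊕0⊕0⊕0⊕1⊕0⊕1⊕1⊕1⊕0⊕1⊕1 = 1
Syndrome s16…s1 = 10000 → error at position 16.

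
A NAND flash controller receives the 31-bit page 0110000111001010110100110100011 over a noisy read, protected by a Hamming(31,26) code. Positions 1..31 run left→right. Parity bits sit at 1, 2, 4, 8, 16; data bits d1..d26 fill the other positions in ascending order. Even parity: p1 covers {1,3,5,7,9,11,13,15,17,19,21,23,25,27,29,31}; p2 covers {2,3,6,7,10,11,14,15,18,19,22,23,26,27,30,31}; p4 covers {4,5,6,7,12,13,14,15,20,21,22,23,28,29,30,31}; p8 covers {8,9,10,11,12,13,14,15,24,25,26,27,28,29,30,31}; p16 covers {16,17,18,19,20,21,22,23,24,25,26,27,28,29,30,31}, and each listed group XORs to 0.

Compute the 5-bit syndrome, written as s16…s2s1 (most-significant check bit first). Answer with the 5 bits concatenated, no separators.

01011

s1 (pos 1,3,5,7,9,11,13,15,17,19,21,23,25,27,29,31): 0⊕1⊕0⊕0⊕1⊕0⊕1⊕1⊕1⊕0⊕0⊕1⊕0⊕0⊕0⊕1 = 1
s2 (pos 2,3,6,7,10,11,14,15,18,19,22,23,26,27,30,31): 1⊕1⊕0⊕0⊕1⊕0⊕0⊕1⊕1⊕0⊕0⊕1⊕1⊕0⊕1⊕1 = 1
s4 (pos 4,5,6,7,12,13,14,15,20,21,22,23,28,29,30,31): 0⊕0⊕0⊕0⊕0⊕1⊕0⊕1⊕1⊕0⊕0⊕1⊕0⊕0⊕1⊕1 = 0
s8 (pos 8,9,10,11,12,13,14,15,24,25,26,27,28,29,30,31): 1⊕1⊕1⊕0⊕0⊕1⊕0⊕1⊕1⊕0⊕1⊕0⊕0⊕0⊕1⊕1 = 1
s16 (pos 16,17,18,19,20,21,22,23,24,25,26,27,28,29,30,31): 0⊕1⊕1⊕0⊕1⊕0⊕0⊕1⊕1⊕0⊕1⊕0⊕0⊕0⊕1⊕1 = 0
Syndrome s16…s1 = 01011 → error at position 11.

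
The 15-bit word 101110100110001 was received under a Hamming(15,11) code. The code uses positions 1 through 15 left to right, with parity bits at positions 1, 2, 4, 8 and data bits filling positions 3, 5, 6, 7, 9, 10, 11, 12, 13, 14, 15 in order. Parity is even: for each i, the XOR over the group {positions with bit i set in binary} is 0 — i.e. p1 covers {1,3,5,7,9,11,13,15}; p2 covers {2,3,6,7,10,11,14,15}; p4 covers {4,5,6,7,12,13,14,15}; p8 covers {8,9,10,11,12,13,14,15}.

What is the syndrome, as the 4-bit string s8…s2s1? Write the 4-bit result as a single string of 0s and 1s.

1010

s1 (pos 1,3,5,7,9,11,13,15): 1⊕1⊕1⊕1⊕0⊕1⊕0⊕1 = 0
s2 (pos 2,3,6,7,10,11,14,15): 0⊕1⊕0⊕1⊕1⊕1⊕0⊕1 = 1
s4 (pos 4,5,6,7,12,13,14,15): 1⊕1⊕0⊕1⊕0⊕0⊕0⊕1 = 0
s8 (pos 8,9,10,11,12,13,14,15): 0⊕0⊕1⊕1⊕0⊕0⊕0⊕1 = 1
Syndrome s8…s1 = 1010 → error at position 10.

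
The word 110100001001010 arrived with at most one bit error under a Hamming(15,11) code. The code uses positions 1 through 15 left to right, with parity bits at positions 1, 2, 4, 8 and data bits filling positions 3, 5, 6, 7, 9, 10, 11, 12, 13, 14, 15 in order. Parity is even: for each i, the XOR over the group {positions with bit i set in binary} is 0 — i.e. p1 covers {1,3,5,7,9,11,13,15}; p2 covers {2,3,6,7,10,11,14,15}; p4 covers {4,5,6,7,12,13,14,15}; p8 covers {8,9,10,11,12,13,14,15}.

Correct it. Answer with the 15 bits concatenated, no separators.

s1 (pos 1,3,5,7,9,11,13,15): 1⊕0⊕0⊕0⊕1⊕0⊕0⊕0 = 0
s2 (pos 2,3,6,7,10,11,14,15): 1⊕0⊕0⊕0⊕0⊕0⊕1⊕0 = 0
s4 (pos 4,5,6,7,12,13,14,15): 1⊕0⊕0⊕0⊕1⊕0⊕1⊕0 = 1
s8 (pos 8,9,10,11,12,13,14,15): 0⊕1⊕0⊕0⊕1⊕0⊕1⊕0 = 1
Syndrome s8…s1 = 1100 → error at position 12.
Flip position 12: 110100001001010 → 110100001000010

110100001000010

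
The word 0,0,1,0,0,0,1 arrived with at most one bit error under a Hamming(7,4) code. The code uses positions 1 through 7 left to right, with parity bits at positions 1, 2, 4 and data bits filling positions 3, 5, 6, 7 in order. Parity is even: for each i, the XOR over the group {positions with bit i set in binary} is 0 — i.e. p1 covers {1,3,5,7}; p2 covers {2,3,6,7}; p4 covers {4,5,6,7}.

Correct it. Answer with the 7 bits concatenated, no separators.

0011001

s1 (pos 1,3,5,7): 0⊕1⊕0⊕1 = 0
s2 (pos 2,3,6,7): 0⊕1⊕0⊕1 = 0
s4 (pos 4,5,6,7): 0⊕0⊕0⊕1 = 1
Syndrome s4…s1 = 100 → error at position 4.
Flip position 4: 0010001 → 0011001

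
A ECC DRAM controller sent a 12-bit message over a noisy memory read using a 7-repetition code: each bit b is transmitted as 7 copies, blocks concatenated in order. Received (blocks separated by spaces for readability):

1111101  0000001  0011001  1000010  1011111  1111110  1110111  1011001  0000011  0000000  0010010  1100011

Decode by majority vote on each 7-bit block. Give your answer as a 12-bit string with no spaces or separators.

100011110001

Block 1 (1111101): 6 ones → 1
Block 2 (0000001): 1 one → 0
Block 3 (0011001): 3 ones → 0
Block 4 (1000010): 2 ones → 0
Block 5 (1011111): 6 ones → 1
Block 6 (1111110): 6 ones → 1
Block 7 (1110111): 6 ones → 1
Block 8 (1011001): 4 ones → 1
Block 9 (0000011): 2 ones → 0
Block 10 (0000000): 0 ones → 0
Block 11 (0010010): 2 ones → 0
Block 12 (1100011): 4 ones → 1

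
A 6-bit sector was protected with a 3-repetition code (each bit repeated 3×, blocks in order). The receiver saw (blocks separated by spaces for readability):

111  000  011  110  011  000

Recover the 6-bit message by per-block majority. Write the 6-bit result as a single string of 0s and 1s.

101110

Block 1 (111): 3 ones → 1
Block 2 (000): 0 ones → 0
Block 3 (011): 2 ones → 1
Block 4 (110): 2 ones → 1
Block 5 (011): 2 ones → 1
Block 6 (000): 0 ones → 0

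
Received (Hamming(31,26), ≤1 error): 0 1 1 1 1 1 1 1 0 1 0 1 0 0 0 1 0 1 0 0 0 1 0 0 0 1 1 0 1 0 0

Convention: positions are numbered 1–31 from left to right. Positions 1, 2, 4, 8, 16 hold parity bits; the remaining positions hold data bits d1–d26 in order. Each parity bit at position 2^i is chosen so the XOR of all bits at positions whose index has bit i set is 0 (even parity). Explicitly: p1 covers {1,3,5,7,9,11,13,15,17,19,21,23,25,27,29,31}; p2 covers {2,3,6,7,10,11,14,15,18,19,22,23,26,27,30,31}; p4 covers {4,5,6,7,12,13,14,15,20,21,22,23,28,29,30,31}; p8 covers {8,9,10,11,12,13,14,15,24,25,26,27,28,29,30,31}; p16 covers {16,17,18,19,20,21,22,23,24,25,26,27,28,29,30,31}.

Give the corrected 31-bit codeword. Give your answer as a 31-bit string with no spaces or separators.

s1 (pos 1,3,5,7,9,11,13,15,17,19,21,23,25,27,29,31): 0⊕1⊕1⊕1⊕0⊕0⊕0⊕0⊕0⊕0⊕0⊕0⊕0⊕1⊕1⊕0 = 1
s2 (pos 2,3,6,7,10,11,14,15,18,19,22,23,26,27,30,31): 1⊕1⊕1⊕1⊕1⊕0⊕0⊕0⊕1⊕0⊕1⊕0⊕1⊕1⊕0⊕0 = 1
s4 (pos 4,5,6,7,12,13,14,15,20,21,22,23,28,29,30,31): 1⊕1⊕1⊕1⊕1⊕0⊕0⊕0⊕0⊕0⊕1⊕0⊕0⊕1⊕0⊕0 = 1
s8 (pos 8,9,10,11,12,13,14,15,24,25,26,27,28,29,30,31): 1⊕0⊕1⊕0⊕1⊕0⊕0⊕0⊕0⊕0⊕1⊕1⊕0⊕1⊕0⊕0 = 0
s16 (pos 16,17,18,19,20,21,22,23,24,25,26,27,28,29,30,31): 1⊕0⊕1⊕0⊕0⊕0⊕1⊕0⊕0⊕0⊕1⊕1⊕0⊕1⊕0⊕0 = 0
Syndrome s16…s1 = 00111 → error at position 7.
Flip position 7: 0111111101010001010001000110100 → 0111110101010001010001000110100

0111110101010001010001000110100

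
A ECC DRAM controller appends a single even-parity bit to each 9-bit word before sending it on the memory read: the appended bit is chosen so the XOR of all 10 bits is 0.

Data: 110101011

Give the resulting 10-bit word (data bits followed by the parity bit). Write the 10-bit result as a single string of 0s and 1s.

1101010110

XOR of the 9 data bits: 1⊕1⊕0⊕1⊕0⊕1⊕0⊕1⊕1 = 0
Parity bit = 0 (so all 10 bits XOR to 0).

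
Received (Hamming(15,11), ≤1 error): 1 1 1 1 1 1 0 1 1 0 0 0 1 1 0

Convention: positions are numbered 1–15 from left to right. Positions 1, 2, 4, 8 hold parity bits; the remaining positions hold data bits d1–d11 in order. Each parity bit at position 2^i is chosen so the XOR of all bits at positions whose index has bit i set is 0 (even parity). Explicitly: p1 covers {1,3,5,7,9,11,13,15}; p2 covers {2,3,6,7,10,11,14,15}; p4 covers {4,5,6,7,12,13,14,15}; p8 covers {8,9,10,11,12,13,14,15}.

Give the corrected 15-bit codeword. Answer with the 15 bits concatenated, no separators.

s1 (pos 1,3,5,7,9,11,13,15): 1⊕1⊕1⊕0⊕1⊕0⊕1⊕0 = 1
s2 (pos 2,3,6,7,10,11,14,15): 1⊕1⊕1⊕0⊕0⊕0⊕1⊕0 = 0
s4 (pos 4,5,6,7,12,13,14,15): 1⊕1⊕1⊕0⊕0⊕1⊕1⊕0 = 1
s8 (pos 8,9,10,11,12,13,14,15): 1⊕1⊕0⊕0⊕0⊕1⊕1⊕0 = 0
Syndrome s8…s1 = 0101 → error at position 5.
Flip position 5: 111111011000110 → 111101011000110

111101011000110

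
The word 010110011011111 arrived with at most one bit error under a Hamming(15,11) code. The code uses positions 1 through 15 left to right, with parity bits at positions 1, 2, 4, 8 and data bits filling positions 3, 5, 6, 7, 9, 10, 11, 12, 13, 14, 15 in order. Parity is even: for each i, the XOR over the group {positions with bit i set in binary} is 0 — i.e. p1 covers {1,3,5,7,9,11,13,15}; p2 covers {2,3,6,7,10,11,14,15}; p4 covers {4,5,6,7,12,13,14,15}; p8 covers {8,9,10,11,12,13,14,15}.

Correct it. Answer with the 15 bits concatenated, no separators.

010110010011111

s1 (pos 1,3,5,7,9,11,13,15): 0⊕0⊕1⊕0⊕1⊕1⊕1⊕1 = 1
s2 (pos 2,3,6,7,10,11,14,15): 1⊕0⊕0⊕0⊕0⊕1⊕1⊕1 = 0
s4 (pos 4,5,6,7,12,13,14,15): 1⊕1⊕0⊕0⊕1⊕1⊕1⊕1 = 0
s8 (pos 8,9,10,11,12,13,14,15): 1⊕1⊕0⊕1⊕1⊕1⊕1⊕1 = 1
Syndrome s8…s1 = 1001 → error at position 9.
Flip position 9: 010110011011111 → 010110010011111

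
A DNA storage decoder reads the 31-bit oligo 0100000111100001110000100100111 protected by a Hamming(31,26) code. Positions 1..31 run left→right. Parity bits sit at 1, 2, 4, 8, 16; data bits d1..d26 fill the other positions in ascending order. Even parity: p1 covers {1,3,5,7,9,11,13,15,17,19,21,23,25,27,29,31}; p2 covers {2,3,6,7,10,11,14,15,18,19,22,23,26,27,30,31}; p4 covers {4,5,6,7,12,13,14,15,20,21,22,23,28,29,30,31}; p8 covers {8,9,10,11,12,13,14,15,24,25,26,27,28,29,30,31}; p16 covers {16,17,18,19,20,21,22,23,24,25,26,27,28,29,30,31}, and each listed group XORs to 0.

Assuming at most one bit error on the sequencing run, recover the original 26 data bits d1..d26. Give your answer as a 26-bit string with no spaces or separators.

s1 (pos 1,3,5,7,9,11,13,15,17,19,21,23,25,27,29,31): 0⊕0⊕0⊕0⊕1⊕1⊕0⊕0⊕1⊕0⊕0⊕1⊕0⊕0⊕1⊕1 = 0
s2 (pos 2,3,6,7,10,11,14,15,18,19,22,23,26,27,30,31): 1⊕0⊕0⊕0⊕1⊕1⊕0⊕0⊕1⊕0⊕0⊕1⊕1⊕0⊕1⊕1 = 0
s4 (pos 4,5,6,7,12,13,14,15,20,21,22,23,28,29,30,31): 0⊕0⊕0⊕0⊕0⊕0⊕0⊕0⊕0⊕0⊕0⊕1⊕0⊕1⊕1⊕1 = 0
s8 (pos 8,9,10,11,12,13,14,15,24,25,26,27,28,29,30,31): 1⊕1⊕1⊕1⊕0⊕0⊕0⊕0⊕0⊕0⊕1⊕0⊕0⊕1⊕1⊕1 = 0
s16 (pos 16,17,18,19,20,21,22,23,24,25,26,27,28,29,30,31): 1⊕1⊕1⊕0⊕0⊕0⊕0⊕1⊕0⊕0⊕1⊕0⊕0⊕1⊕1⊕1 = 0
Syndrome s16…s1 = 00000 → no error.
Read data bits from positions 3,5,6,7,9,10,11,12,13,14,15,17,18,19,20,21,22,23,24,25,26,27,28,29,30,31: 00001110000110000100100111

00001110000110000100100111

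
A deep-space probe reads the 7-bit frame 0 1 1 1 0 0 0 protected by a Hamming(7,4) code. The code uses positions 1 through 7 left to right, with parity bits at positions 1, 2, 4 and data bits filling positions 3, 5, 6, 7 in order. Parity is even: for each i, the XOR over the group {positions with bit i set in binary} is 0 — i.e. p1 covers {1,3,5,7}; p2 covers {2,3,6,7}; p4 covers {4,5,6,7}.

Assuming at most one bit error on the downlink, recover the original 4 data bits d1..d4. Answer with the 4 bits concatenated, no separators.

1100

s1 (pos 1,3,5,7): 0⊕1⊕0⊕0 = 1
s2 (pos 2,3,6,7): 1⊕1⊕0⊕0 = 0
s4 (pos 4,5,6,7): 1⊕0⊕0⊕0 = 1
Syndrome s4…s1 = 101 → error at position 5.
Flip position 5: 0111000 → 0111100
Read data bits from positions 3,5,6,7: 1100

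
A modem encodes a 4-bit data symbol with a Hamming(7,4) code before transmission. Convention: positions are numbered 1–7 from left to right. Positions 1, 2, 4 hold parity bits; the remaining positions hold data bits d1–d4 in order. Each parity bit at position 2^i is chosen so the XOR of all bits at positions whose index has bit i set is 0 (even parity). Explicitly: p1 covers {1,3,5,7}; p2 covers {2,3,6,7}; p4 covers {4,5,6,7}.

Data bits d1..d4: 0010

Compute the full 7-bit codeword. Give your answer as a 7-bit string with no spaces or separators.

Place data at non-parity positions: p1 p2 0 p4 0 1 0
p1 (pos 1,3,5,7): XOR of data positions = 0⊕0⊕0 = 0
p2 (pos 2,3,6,7): XOR of data positions = 0⊕1⊕0 = 1
p4 (pos 4,5,6,7): XOR of data positions = 0⊕1⊕0 = 1
Codeword: 0101010

0101010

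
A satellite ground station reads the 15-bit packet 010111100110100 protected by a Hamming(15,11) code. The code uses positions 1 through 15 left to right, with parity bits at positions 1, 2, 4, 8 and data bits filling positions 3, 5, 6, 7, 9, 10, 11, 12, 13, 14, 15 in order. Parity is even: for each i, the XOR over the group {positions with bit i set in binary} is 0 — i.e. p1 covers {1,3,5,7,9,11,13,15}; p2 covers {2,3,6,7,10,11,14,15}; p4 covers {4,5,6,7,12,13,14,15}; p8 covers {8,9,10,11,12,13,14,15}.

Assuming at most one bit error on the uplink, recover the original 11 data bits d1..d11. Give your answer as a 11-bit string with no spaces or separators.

s1 (pos 1,3,5,7,9,11,13,15): 0⊕0⊕1⊕1⊕0⊕1⊕1⊕0 = 0
s2 (pos 2,3,6,7,10,11,14,15): 1⊕0⊕1⊕1⊕1⊕1⊕0⊕0 = 1
s4 (pos 4,5,6,7,12,13,14,15): 1⊕1⊕1⊕1⊕0⊕1⊕0⊕0 = 1
s8 (pos 8,9,10,11,12,13,14,15): 0⊕0⊕1⊕1⊕0⊕1⊕0⊕0 = 1
Syndrome s8…s1 = 1110 → error at position 14.
Flip position 14: 010111100110100 → 010111100110110
Read data bits from positions 3,5,6,7,9,10,11,12,13,14,15: 01110110110

01110110110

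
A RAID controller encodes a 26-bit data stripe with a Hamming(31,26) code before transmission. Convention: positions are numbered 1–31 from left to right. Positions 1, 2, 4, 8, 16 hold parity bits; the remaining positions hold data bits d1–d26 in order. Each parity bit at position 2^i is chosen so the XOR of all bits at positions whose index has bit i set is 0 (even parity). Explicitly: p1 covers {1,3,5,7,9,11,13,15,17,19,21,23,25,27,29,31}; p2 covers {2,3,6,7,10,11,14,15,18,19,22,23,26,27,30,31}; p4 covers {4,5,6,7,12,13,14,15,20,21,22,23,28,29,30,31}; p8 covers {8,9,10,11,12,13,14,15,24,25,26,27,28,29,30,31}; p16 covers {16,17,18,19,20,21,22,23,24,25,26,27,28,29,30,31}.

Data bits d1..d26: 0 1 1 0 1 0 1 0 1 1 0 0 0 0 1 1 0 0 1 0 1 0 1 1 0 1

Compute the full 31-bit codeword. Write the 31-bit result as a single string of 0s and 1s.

Place data at non-parity positions: p1 p2 0 p4 1 1 0 p8 1 0 1 0 1 1 0 p16 0 0 0 1 1 0 0 1 0 1 0 1 1 0 1
p1 (pos 1,3,5,7,9,11,13,15,17,19,21,23,25,27,29,31): XOR of data positions = 0⊕1⊕0⊕1⊕1⊕1⊕0⊕0⊕0⊕1⊕0⊕0⊕0⊕1⊕1 = 1
p2 (pos 2,3,6,7,10,11,14,15,18,19,22,23,26,27,30,31): XOR of data positions = 0⊕1⊕0⊕0⊕1⊕1⊕0⊕0⊕0⊕0⊕0⊕1⊕0⊕0⊕1 = 1
p4 (pos 4,5,6,7,12,13,14,15,20,21,22,23,28,29,30,31): XOR of data positions = 1⊕1⊕0⊕0⊕1⊕1⊕0⊕1⊕1⊕0⊕0⊕1⊕1⊕0⊕1 = 1
p8 (pos 8,9,10,11,12,13,14,15,24,25,26,27,28,29,30,31): XOR of data positions = 1⊕0⊕1⊕0⊕1⊕1⊕0⊕1⊕0⊕1⊕0⊕1⊕1⊕0⊕1 = 1
p16 (pos 16,17,18,19,20,21,22,23,24,25,26,27,28,29,30,31): XOR of data positions = 0⊕0⊕0⊕1⊕1⊕0⊕0⊕1⊕0⊕1⊕0⊕1⊕1⊕0⊕1 = 1
Codeword: 1101110110101101000110010101101

1101110110101101000110010101101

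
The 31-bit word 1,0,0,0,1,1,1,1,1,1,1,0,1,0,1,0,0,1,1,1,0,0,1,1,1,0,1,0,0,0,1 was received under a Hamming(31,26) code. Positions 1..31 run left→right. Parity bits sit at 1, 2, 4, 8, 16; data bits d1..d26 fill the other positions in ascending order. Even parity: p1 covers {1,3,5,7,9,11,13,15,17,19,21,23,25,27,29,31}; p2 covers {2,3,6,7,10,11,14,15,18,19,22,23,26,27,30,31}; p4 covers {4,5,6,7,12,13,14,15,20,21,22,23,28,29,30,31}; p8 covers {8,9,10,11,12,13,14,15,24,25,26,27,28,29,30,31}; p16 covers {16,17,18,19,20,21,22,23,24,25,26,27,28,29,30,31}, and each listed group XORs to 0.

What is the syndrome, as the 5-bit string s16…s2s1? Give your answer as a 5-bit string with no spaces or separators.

00000

s1 (pos 1,3,5,7,9,11,13,15,17,19,21,23,25,27,29,31): 1⊕0⊕1⊕1⊕1⊕1⊕1⊕1⊕0⊕1⊕0⊕1⊕1⊕1⊕0⊕1 = 0
s2 (pos 2,3,6,7,10,11,14,15,18,19,22,23,26,27,30,31): 0⊕0⊕1⊕1⊕1⊕1⊕0⊕1⊕1⊕1⊕0⊕1⊕0⊕1⊕0⊕1 = 0
s4 (pos 4,5,6,7,12,13,14,15,20,21,22,23,28,29,30,31): 0⊕1⊕1⊕1⊕0⊕1⊕0⊕1⊕1⊕0⊕0⊕1⊕0⊕0⊕0⊕1 = 0
s8 (pos 8,9,10,11,12,13,14,15,24,25,26,27,28,29,30,31): 1⊕1⊕1⊕1⊕0⊕1⊕0⊕1⊕1⊕1⊕0⊕1⊕0⊕0⊕0⊕1 = 0
s16 (pos 16,17,18,19,20,21,22,23,24,25,26,27,28,29,30,31): 0⊕0⊕1⊕1⊕1⊕0⊕0⊕1⊕1⊕1⊕0⊕1⊕0⊕0⊕0⊕1 = 0
Syndrome s16…s1 = 00000 → no error.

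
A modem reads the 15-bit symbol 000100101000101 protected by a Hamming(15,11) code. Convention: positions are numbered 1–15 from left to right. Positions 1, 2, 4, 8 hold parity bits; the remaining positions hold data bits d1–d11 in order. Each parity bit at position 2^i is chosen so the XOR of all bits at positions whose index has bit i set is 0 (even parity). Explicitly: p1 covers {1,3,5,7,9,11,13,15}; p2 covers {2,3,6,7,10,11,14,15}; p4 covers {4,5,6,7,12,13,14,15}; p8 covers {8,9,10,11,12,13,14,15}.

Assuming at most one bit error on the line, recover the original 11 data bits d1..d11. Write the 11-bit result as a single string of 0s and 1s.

00011000101

s1 (pos 1,3,5,7,9,11,13,15): 0⊕0⊕0⊕1⊕1⊕0⊕1⊕1 = 0
s2 (pos 2,3,6,7,10,11,14,15): 0⊕0⊕0⊕1⊕0⊕0⊕0⊕1 = 0
s4 (pos 4,5,6,7,12,13,14,15): 1⊕0⊕0⊕1⊕0⊕1⊕0⊕1 = 0
s8 (pos 8,9,10,11,12,13,14,15): 0⊕1⊕0⊕0⊕0⊕1⊕0⊕1 = 1
Syndrome s8…s1 = 1000 → error at position 8.
Flip position 8: 000100101000101 → 000100111000101
Read data bits from positions 3,5,6,7,9,10,11,12,13,14,15: 00011000101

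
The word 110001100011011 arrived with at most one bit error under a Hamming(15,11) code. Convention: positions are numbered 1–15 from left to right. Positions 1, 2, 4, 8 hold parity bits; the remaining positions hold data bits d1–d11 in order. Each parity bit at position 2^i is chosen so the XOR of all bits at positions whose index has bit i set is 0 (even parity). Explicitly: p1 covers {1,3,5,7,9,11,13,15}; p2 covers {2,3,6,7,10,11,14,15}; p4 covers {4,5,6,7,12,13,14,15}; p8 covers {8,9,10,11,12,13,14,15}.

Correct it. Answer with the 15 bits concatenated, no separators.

110101100011011

s1 (pos 1,3,5,7,9,11,13,15): 1⊕0⊕0⊕1⊕0⊕1⊕0⊕1 = 0
s2 (pos 2,3,6,7,10,11,14,15): 1⊕0⊕1⊕1⊕0⊕1⊕1⊕1 = 0
s4 (pos 4,5,6,7,12,13,14,15): 0⊕0⊕1⊕1⊕1⊕0⊕1⊕1 = 1
s8 (pos 8,9,10,11,12,13,14,15): 0⊕0⊕0⊕1⊕1⊕0⊕1⊕1 = 0
Syndrome s8…s1 = 0100 → error at position 4.
Flip position 4: 110001100011011 → 110101100011011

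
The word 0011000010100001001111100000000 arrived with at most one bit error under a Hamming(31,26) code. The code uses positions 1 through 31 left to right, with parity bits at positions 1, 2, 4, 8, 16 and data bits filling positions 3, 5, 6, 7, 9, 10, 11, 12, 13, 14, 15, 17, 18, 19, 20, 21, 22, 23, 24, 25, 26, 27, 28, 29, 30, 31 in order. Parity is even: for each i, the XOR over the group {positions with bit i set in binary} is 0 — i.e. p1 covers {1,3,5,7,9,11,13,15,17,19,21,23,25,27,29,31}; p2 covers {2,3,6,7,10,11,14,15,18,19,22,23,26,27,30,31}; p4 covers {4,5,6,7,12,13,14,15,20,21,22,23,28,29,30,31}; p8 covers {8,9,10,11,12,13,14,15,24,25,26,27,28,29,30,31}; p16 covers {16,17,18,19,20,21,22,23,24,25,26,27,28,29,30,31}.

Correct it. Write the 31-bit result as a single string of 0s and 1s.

s1 (pos 1,3,5,7,9,11,13,15,17,19,21,23,25,27,29,31): 0⊕1⊕0⊕0⊕1⊕1⊕0⊕0⊕0⊕1⊕1⊕1⊕0⊕0⊕0⊕0 = 0
s2 (pos 2,3,6,7,10,11,14,15,18,19,22,23,26,27,30,31): 0⊕1⊕0⊕0⊕0⊕1⊕0⊕0⊕0⊕1⊕1⊕1⊕0⊕0⊕0⊕0 = 1
s4 (pos 4,5,6,7,12,13,14,15,20,21,22,23,28,29,30,31): 1⊕0⊕0⊕0⊕0⊕0⊕0⊕0⊕1⊕1⊕1⊕1⊕0⊕0⊕0⊕0 = 1
s8 (pos 8,9,10,11,12,13,14,15,24,25,26,27,28,29,30,31): 0⊕1⊕0⊕1⊕0⊕0⊕0⊕0⊕0⊕0⊕0⊕0⊕0⊕0⊕0⊕0 = 0
s16 (pos 16,17,18,19,20,21,22,23,24,25,26,27,28,29,30,31): 1⊕0⊕0⊕1⊕1⊕1⊕1⊕1⊕0⊕0⊕0⊕0⊕0⊕0⊕0⊕0 = 0
Syndrome s16…s1 = 00110 → error at position 6.
Flip position 6: 0011000010100001001111100000000 → 0011010010100001001111100000000

0011010010100001001111100000000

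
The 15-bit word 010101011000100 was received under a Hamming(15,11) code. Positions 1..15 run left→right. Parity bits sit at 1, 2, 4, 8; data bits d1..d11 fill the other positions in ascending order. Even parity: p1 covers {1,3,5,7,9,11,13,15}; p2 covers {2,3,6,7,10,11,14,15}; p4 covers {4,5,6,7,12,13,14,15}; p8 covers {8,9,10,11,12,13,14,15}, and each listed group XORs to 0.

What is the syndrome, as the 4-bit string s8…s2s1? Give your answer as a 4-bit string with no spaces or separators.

s1 (pos 1,3,5,7,9,11,13,15): 0⊕0⊕0⊕0⊕1⊕0⊕1⊕0 = 0
s2 (pos 2,3,6,7,10,11,14,15): 1⊕0⊕1⊕0⊕0⊕0⊕0⊕0 = 0
s4 (pos 4,5,6,7,12,13,14,15): 1⊕0⊕1⊕0⊕0⊕1⊕0⊕0 = 1
s8 (pos 8,9,10,11,12,13,14,15): 1⊕1⊕0⊕0⊕0⊕1⊕0⊕0 = 1
Syndrome s8…s1 = 1100 → error at position 12.

1100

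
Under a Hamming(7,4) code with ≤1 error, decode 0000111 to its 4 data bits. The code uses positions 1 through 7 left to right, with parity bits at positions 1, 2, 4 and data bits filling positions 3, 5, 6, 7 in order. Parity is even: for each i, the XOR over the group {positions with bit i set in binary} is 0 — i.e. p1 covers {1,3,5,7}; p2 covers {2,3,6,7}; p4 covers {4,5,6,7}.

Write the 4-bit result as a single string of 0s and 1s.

0111

s1 (pos 1,3,5,7): 0⊕0⊕1⊕1 = 0
s2 (pos 2,3,6,7): 0⊕0⊕1⊕1 = 0
s4 (pos 4,5,6,7): 0⊕1⊕1⊕1 = 1
Syndrome s4…s1 = 100 → error at position 4.
Flip position 4: 0000111 → 0001111
Read data bits from positions 3,5,6,7: 0111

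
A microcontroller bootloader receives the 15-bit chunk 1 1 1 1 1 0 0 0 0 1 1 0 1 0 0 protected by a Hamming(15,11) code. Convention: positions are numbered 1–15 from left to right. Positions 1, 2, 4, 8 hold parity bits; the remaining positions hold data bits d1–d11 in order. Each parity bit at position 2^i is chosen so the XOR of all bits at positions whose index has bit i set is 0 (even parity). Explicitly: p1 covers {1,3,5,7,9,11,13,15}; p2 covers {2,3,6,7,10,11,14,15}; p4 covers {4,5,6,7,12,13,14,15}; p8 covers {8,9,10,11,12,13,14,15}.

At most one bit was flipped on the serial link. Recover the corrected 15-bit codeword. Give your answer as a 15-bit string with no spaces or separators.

111110000110000

s1 (pos 1,3,5,7,9,11,13,15): 1⊕1⊕1⊕0⊕0⊕1⊕1⊕0 = 1
s2 (pos 2,3,6,7,10,11,14,15): 1⊕1⊕0⊕0⊕1⊕1⊕0⊕0 = 0
s4 (pos 4,5,6,7,12,13,14,15): 1⊕1⊕0⊕0⊕0⊕1⊕0⊕0 = 1
s8 (pos 8,9,10,11,12,13,14,15): 0⊕0⊕1⊕1⊕0⊕1⊕0⊕0 = 1
Syndrome s8…s1 = 1101 → error at position 13.
Flip position 13: 111110000110100 → 111110000110000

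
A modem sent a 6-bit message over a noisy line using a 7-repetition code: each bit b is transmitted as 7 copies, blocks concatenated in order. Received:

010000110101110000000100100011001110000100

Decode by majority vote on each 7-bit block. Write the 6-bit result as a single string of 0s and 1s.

010010

Block 1 (0100001): 2 ones → 0
Block 2 (1010111): 5 ones → 1
Block 3 (0000000): 0 ones → 0
Block 4 (1001000): 2 ones → 0
Block 5 (1100111): 5 ones → 1
Block 6 (0000100): 1 one → 0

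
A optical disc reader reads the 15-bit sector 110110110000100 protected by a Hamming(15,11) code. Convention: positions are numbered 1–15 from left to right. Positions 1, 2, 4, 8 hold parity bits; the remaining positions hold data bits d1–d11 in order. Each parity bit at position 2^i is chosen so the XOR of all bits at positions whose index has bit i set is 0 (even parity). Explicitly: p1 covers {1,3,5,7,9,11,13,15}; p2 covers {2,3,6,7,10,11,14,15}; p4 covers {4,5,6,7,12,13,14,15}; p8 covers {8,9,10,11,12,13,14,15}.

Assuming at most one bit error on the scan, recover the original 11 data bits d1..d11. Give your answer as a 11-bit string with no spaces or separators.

s1 (pos 1,3,5,7,9,11,13,15): 1⊕0⊕1⊕1⊕0⊕0⊕1⊕0 = 0
s2 (pos 2,3,6,7,10,11,14,15): 1⊕0⊕0⊕1⊕0⊕0⊕0⊕0 = 0
s4 (pos 4,5,6,7,12,13,14,15): 1⊕1⊕0⊕1⊕0⊕1⊕0⊕0 = 0
s8 (pos 8,9,10,11,12,13,14,15): 1⊕0⊕0⊕0⊕0⊕1⊕0⊕0 = 0
Syndrome s8…s1 = 0000 → no error.
Read data bits from positions 3,5,6,7,9,10,11,12,13,14,15: 01010000100

01010000100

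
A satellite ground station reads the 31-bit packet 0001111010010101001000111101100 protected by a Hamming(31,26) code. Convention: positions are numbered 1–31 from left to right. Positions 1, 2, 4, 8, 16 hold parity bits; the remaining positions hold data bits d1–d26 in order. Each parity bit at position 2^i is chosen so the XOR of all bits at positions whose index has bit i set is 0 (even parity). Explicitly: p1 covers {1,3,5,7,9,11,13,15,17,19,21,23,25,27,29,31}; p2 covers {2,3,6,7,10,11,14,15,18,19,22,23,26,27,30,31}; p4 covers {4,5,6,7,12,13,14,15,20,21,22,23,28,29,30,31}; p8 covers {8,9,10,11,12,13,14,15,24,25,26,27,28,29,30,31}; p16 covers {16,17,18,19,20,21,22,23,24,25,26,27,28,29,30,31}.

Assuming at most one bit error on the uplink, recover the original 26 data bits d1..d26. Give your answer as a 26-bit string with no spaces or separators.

s1 (pos 1,3,5,7,9,11,13,15,17,19,21,23,25,27,29,31): 0⊕0⊕1⊕1⊕1⊕0⊕0⊕0⊕0⊕1⊕0⊕1⊕1⊕0⊕1⊕0 = 1
s2 (pos 2,3,6,7,10,11,14,15,18,19,22,23,26,27,30,31): 0⊕0⊕1⊕1⊕0⊕0⊕1⊕0⊕0⊕1⊕0⊕1⊕1⊕0⊕0⊕0 = 0
s4 (pos 4,5,6,7,12,13,14,15,20,21,22,23,28,29,30,31): 1⊕1⊕1⊕1⊕1⊕0⊕1⊕0⊕0⊕0⊕0⊕1⊕1⊕1⊕0⊕0 = 1
s8 (pos 8,9,10,11,12,13,14,15,24,25,26,27,28,29,30,31): 0⊕1⊕0⊕0⊕1⊕0⊕1⊕0⊕1⊕1⊕1⊕0⊕1⊕1⊕0⊕0 = 0
s16 (pos 16,17,18,19,20,21,22,23,24,25,26,27,28,29,30,31): 1⊕0⊕0⊕1⊕0⊕0⊕0⊕1⊕1⊕1⊕1⊕0⊕1⊕1⊕0⊕0 = 0
Syndrome s16…s1 = 00101 → error at position 5.
Flip position 5: 0001111010010101001000111101100 → 0001011010010101001000111101100
Read data bits from positions 3,5,6,7,9,10,11,12,13,14,15,17,18,19,20,21,22,23,24,25,26,27,28,29,30,31: 00111001010001000111101100

00111001010001000111101100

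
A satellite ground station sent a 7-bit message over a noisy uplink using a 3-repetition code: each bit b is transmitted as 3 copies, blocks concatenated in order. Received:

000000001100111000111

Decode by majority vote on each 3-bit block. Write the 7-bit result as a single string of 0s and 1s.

0000101

Block 1 (000): 0 ones → 0
Block 2 (000): 0 ones → 0
Block 3 (001): 1 one → 0
Block 4 (100): 1 one → 0
Block 5 (111): 3 ones → 1
Block 6 (000): 0 ones → 0
Block 7 (111): 3 ones → 1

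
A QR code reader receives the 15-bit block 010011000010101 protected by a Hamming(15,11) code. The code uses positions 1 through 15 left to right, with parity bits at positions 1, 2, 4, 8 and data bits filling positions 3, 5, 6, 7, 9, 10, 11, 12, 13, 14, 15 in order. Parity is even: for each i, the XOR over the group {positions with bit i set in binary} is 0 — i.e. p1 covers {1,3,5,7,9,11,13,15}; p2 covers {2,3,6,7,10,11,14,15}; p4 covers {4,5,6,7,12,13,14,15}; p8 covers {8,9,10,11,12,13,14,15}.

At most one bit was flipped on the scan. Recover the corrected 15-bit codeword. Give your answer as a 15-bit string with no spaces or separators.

s1 (pos 1,3,5,7,9,11,13,15): 0⊕0⊕1⊕0⊕0⊕1⊕1⊕1 = 0
s2 (pos 2,3,6,7,10,11,14,15): 1⊕0⊕1⊕0⊕0⊕1⊕0⊕1 = 0
s4 (pos 4,5,6,7,12,13,14,15): 0⊕1⊕1⊕0⊕0⊕1⊕0⊕1 = 0
s8 (pos 8,9,10,11,12,13,14,15): 0⊕0⊕0⊕1⊕0⊕1⊕0⊕1 = 1
Syndrome s8…s1 = 1000 → error at position 8.
Flip position 8: 010011000010101 → 010011010010101

010011010010101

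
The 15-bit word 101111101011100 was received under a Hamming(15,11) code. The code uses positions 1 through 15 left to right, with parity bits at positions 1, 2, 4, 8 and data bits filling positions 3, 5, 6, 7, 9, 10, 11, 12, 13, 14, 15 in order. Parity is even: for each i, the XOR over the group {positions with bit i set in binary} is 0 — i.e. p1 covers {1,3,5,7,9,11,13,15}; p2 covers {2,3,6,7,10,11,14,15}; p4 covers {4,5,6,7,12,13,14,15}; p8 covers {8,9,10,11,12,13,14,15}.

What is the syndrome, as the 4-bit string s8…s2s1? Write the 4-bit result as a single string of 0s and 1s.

s1 (pos 1,3,5,7,9,11,13,15): 1⊕1⊕1⊕1⊕1⊕1⊕1⊕0 = 1
s2 (pos 2,3,6,7,10,11,14,15): 0⊕1⊕1⊕1⊕0⊕1⊕0⊕0 = 0
s4 (pos 4,5,6,7,12,13,14,15): 1⊕1⊕1⊕1⊕1⊕1⊕0⊕0 = 0
s8 (pos 8,9,10,11,12,13,14,15): 0⊕1⊕0⊕1⊕1⊕1⊕0⊕0 = 0
Syndrome s8…s1 = 0001 → error at position 1.

0001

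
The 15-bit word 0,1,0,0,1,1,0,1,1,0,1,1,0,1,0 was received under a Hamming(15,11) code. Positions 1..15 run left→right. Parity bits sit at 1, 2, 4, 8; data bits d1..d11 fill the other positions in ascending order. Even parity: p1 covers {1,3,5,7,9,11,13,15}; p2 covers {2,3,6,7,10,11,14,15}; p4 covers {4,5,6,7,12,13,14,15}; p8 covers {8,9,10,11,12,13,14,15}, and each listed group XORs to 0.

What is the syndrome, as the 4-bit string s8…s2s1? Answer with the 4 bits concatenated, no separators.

1001

s1 (pos 1,3,5,7,9,11,13,15): 0⊕0⊕1⊕0⊕1⊕1⊕0⊕0 = 1
s2 (pos 2,3,6,7,10,11,14,15): 1⊕0⊕1⊕0⊕0⊕1⊕1⊕0 = 0
s4 (pos 4,5,6,7,12,13,14,15): 0⊕1⊕1⊕0⊕1⊕0⊕1⊕0 = 0
s8 (pos 8,9,10,11,12,13,14,15): 1⊕1⊕0⊕1⊕1⊕0⊕1⊕0 = 1
Syndrome s8…s1 = 1001 → error at position 9.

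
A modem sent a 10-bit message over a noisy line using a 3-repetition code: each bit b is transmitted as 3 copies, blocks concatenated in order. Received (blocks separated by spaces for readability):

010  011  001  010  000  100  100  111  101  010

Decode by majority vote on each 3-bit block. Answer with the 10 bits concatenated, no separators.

0100000110

Block 1 (010): 1 one → 0
Block 2 (011): 2 ones → 1
Block 3 (001): 1 one → 0
Block 4 (010): 1 one → 0
Block 5 (000): 0 ones → 0
Block 6 (100): 1 one → 0
Block 7 (100): 1 one → 0
Block 8 (111): 3 ones → 1
Block 9 (101): 2 ones → 1
Block 10 (010): 1 one → 0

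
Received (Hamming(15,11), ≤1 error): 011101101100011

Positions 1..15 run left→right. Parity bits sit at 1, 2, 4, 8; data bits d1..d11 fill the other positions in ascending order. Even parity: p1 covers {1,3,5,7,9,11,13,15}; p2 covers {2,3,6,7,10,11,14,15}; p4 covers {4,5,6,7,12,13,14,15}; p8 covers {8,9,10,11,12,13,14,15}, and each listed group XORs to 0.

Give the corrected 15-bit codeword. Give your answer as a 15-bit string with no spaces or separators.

011100101100011

s1 (pos 1,3,5,7,9,11,13,15): 0⊕1⊕0⊕1⊕1⊕0⊕0⊕1 = 0
s2 (pos 2,3,6,7,10,11,14,15): 1⊕1⊕1⊕1⊕1⊕0⊕1⊕1 = 1
s4 (pos 4,5,6,7,12,13,14,15): 1⊕0⊕1⊕1⊕0⊕0⊕1⊕1 = 1
s8 (pos 8,9,10,11,12,13,14,15): 0⊕1⊕1⊕0⊕0⊕0⊕1⊕1 = 0
Syndrome s8…s1 = 0110 → error at position 6.
Flip position 6: 011101101100011 → 011100101100011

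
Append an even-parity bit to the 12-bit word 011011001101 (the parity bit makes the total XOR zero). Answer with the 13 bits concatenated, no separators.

XOR of the 12 data bits: 0⊕1⊕1⊕0⊕1⊕1⊕0⊕0⊕1⊕1⊕0⊕1 = 1
Parity bit = 1 (so all 13 bits XOR to 0).

0110110011011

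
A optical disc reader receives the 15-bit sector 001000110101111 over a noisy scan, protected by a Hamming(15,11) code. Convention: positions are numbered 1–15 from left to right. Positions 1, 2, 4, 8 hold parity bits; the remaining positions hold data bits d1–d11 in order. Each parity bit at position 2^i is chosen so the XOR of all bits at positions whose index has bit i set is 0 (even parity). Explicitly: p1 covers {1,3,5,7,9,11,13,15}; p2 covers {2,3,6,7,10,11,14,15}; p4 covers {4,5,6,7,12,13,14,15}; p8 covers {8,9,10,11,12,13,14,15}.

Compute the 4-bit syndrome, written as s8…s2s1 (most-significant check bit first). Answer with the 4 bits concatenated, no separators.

s1 (pos 1,3,5,7,9,11,13,15): 0⊕1⊕0⊕1⊕0⊕0⊕1⊕1 = 0
s2 (pos 2,3,6,7,10,11,14,15): 0⊕1⊕0⊕1⊕1⊕0⊕1⊕1 = 1
s4 (pos 4,5,6,7,12,13,14,15): 0⊕0⊕0⊕1⊕1⊕1⊕1⊕1 = 1
s8 (pos 8,9,10,11,12,13,14,15): 1⊕0⊕1⊕0⊕1⊕1⊕1⊕1 = 0
Syndrome s8…s1 = 0110 → error at position 6.

0110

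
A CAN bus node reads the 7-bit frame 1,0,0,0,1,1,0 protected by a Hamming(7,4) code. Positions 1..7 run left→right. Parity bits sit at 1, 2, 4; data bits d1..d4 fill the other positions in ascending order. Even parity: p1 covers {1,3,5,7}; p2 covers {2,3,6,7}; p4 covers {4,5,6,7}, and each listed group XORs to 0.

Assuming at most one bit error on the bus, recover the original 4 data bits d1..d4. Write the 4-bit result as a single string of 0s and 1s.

0110

s1 (pos 1,3,5,7): 1⊕0⊕1⊕0 = 0
s2 (pos 2,3,6,7): 0⊕0⊕1⊕0 = 1
s4 (pos 4,5,6,7): 0⊕1⊕1⊕0 = 0
Syndrome s4…s1 = 010 → error at position 2.
Flip position 2: 1000110 → 1100110
Read data bits from positions 3,5,6,7: 0110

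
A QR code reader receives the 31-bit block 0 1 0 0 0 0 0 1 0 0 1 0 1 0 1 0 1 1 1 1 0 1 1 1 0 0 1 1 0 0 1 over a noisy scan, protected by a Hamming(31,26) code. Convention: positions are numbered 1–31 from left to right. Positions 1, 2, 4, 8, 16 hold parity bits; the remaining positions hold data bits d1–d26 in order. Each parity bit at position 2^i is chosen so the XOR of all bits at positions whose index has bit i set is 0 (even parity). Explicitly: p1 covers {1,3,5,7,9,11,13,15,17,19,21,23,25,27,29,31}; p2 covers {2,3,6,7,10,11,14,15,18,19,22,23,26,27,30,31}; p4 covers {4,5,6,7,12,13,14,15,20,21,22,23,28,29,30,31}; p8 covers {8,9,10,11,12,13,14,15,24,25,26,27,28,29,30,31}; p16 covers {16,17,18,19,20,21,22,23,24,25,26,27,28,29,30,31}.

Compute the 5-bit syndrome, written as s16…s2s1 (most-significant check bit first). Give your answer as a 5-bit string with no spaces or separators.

00110

s1 (pos 1,3,5,7,9,11,13,15,17,19,21,23,25,27,29,31): 0⊕0⊕0⊕0⊕0⊕1⊕1⊕1⊕1⊕1⊕0⊕1⊕0⊕1⊕0⊕1 = 0
s2 (pos 2,3,6,7,10,11,14,15,18,19,22,23,26,27,30,31): 1⊕0⊕0⊕0⊕0⊕1⊕0⊕1⊕1⊕1⊕1⊕1⊕0⊕1⊕0⊕1 = 1
s4 (pos 4,5,6,7,12,13,14,15,20,21,22,23,28,29,30,31): 0⊕0⊕0⊕0⊕0⊕1⊕0⊕1⊕1⊕0⊕1⊕1⊕1⊕0⊕0⊕1 = 1
s8 (pos 8,9,10,11,12,13,14,15,24,25,26,27,28,29,30,31): 1⊕0⊕0⊕1⊕0⊕1⊕0⊕1⊕1⊕0⊕0⊕1⊕1⊕0⊕0⊕1 = 0
s16 (pos 16,17,18,19,20,21,22,23,24,25,26,27,28,29,30,31): 0⊕1⊕1⊕1⊕1⊕0⊕1⊕1⊕1⊕0⊕0⊕1⊕1⊕0⊕0⊕1 = 0
Syndrome s16…s1 = 00110 → error at position 6.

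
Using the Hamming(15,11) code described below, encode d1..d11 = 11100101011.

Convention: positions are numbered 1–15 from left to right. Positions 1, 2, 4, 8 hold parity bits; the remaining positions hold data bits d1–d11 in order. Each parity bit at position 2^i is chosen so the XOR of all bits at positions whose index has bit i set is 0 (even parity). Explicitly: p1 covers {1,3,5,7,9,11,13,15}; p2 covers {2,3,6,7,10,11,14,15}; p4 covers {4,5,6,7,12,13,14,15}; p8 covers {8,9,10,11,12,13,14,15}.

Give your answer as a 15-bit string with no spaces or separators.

111111000101011

Place data at non-parity positions: p1 p2 1 p4 1 1 0 p8 0 1 0 1 0 1 1
p1 (pos 1,3,5,7,9,11,13,15): XOR of data positions = 1⊕1⊕0⊕0⊕0⊕0⊕1 = 1
p2 (pos 2,3,6,7,10,11,14,15): XOR of data positions = 1⊕1⊕0⊕1⊕0⊕1⊕1 = 1
p4 (pos 4,5,6,7,12,13,14,15): XOR of data positions = 1⊕1⊕0⊕1⊕0⊕1⊕1 = 1
p8 (pos 8,9,10,11,12,13,14,15): XOR of data positions = 0⊕1⊕0⊕1⊕0⊕1⊕1 = 0
Codeword: 111111000101011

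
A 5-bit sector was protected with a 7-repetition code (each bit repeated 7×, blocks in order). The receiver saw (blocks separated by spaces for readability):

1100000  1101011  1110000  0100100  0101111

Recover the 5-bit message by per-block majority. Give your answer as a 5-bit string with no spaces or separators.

01001

Block 1 (1100000): 2 ones → 0
Block 2 (1101011): 5 ones → 1
Block 3 (1110000): 3 ones → 0
Block 4 (0100100): 2 ones → 0
Block 5 (0101111): 5 ones → 1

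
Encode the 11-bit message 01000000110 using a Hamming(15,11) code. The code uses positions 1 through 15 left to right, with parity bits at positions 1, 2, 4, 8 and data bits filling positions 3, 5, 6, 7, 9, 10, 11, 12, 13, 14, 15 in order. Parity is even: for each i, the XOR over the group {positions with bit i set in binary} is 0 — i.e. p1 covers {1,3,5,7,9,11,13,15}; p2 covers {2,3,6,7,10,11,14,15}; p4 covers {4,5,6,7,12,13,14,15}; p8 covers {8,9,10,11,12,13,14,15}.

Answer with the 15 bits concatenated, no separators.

Place data at non-parity positions: p1 p2 0 p4 1 0 0 p8 0 0 0 0 1 1 0
p1 (pos 1,3,5,7,9,11,13,15): XOR of data positions = 0⊕1⊕0⊕0⊕0⊕1⊕0 = 0
p2 (pos 2,3,6,7,10,11,14,15): XOR of data positions = 0⊕0⊕0⊕0⊕0⊕1⊕0 = 1
p4 (pos 4,5,6,7,12,13,14,15): XOR of data positions = 1⊕0⊕0⊕0⊕1⊕1⊕0 = 1
p8 (pos 8,9,10,11,12,13,14,15): XOR of data positions = 0⊕0⊕0⊕0⊕1⊕1⊕0 = 0
Codeword: 010110000000110

010110000000110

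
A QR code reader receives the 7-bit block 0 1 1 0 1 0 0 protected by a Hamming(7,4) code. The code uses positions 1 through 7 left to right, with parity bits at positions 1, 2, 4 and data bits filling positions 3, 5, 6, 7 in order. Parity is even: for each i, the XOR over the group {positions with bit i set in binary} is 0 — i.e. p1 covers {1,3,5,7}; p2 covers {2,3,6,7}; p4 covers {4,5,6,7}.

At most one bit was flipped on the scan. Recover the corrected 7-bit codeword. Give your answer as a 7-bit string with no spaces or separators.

0111100

s1 (pos 1,3,5,7): 0⊕1⊕1⊕0 = 0
s2 (pos 2,3,6,7): 1⊕1⊕0⊕0 = 0
s4 (pos 4,5,6,7): 0⊕1⊕0⊕0 = 1
Syndrome s4…s1 = 100 → error at position 4.
Flip position 4: 0110100 → 0111100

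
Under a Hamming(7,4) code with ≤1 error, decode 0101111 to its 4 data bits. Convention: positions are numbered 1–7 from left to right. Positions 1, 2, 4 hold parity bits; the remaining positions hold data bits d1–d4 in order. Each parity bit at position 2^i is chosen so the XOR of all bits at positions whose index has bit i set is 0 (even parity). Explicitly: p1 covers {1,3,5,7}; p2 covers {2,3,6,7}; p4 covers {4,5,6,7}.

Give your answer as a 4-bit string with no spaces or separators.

s1 (pos 1,3,5,7): 0⊕0⊕1⊕1 = 0
s2 (pos 2,3,6,7): 1⊕0⊕1⊕1 = 1
s4 (pos 4,5,6,7): 1⊕1⊕1⊕1 = 0
Syndrome s4…s1 = 010 → error at position 2.
Flip position 2: 0101111 → 0001111
Read data bits from positions 3,5,6,7: 0111

0111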